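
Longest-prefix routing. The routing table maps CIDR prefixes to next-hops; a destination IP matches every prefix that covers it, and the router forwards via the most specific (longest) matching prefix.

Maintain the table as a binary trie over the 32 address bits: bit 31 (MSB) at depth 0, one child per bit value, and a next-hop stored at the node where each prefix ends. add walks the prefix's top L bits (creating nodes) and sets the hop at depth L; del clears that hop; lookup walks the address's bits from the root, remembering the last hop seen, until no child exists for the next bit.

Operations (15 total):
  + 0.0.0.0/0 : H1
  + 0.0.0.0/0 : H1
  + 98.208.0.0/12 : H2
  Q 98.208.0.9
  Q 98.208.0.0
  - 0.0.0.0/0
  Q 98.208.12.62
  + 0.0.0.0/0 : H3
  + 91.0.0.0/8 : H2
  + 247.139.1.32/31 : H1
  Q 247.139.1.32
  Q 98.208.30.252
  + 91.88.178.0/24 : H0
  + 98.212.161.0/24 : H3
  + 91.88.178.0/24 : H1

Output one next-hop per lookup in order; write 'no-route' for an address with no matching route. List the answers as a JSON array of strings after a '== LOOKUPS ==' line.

Apply in order:
  add 0.0.0.0/0 -> H1 at depth 0
  add 0.0.0.0/0 -> H1 at depth 0
  add 98.208.0.0/12 -> H2 at depth 12
  lookup 98.208.0.9: bits 011000101101 walk d0:H1→d1:-→d2:-→d3:-→d4:-→d5:-→d6:-→d7:-→d8:-→d9:-→d10:-→d11:-→d12:H2 -> H2
  lookup 98.208.0.0: bits 011000101101 walk d0:H1→d1:-→d2:-→d3:-→d4:-→d5:-→d6:-→d7:-→d8:-→d9:-→d10:-→d11:-→d12:H2 -> H2
  - 0.0.0.0/0 clear@0
  lookup 98.208.12.62: bits 011000101101 walk d0:-→d1:-→d2:-→d3:-→d4:-→d5:-→d6:-→d7:-→d8:-→d9:-→d10:-→d11:-→d12:H2 -> H2
  add 0.0.0.0/0 -> H3 at depth 0
  add 91.0.0.0/8 -> H2 at depth 8
  add 247.139.1.32/31 -> H1 at depth 31
  lookup 247.139.1.32: bits 1111011110001011000000010010000 walk d0:H3→d1:-→d2:-→d3:-→d4:-→d5:-→d6:-→d7:-→d8:-→d9:-→d10:-→d11:-→d12:-→d13:-→d14:-→d15:-→d16:-→d17:-→d18:-→d19:-→d20:-→d21:-→d22:-→d23:-→d24:-→d25:-→d26:-→d27:-→d28:-→d29:-→d30:-→d31:H1 -> H1
  lookup 98.208.30.252: bits 011000101101 walk d0:H3→d1:-→d2:-→d3:-→d4:-→d5:-→d6:-→d7:-→d8:-→d9:-→d10:-→d11:-→d12:H2 -> H2
  add 91.88.178.0/24 -> H0 at depth 24
  add 98.212.161.0/24 -> H3 at depth 24
  add 91.88.178.0/24 -> H1 at depth 24

== LOOKUPS ==
["H2","H2","H2","H1","H2"]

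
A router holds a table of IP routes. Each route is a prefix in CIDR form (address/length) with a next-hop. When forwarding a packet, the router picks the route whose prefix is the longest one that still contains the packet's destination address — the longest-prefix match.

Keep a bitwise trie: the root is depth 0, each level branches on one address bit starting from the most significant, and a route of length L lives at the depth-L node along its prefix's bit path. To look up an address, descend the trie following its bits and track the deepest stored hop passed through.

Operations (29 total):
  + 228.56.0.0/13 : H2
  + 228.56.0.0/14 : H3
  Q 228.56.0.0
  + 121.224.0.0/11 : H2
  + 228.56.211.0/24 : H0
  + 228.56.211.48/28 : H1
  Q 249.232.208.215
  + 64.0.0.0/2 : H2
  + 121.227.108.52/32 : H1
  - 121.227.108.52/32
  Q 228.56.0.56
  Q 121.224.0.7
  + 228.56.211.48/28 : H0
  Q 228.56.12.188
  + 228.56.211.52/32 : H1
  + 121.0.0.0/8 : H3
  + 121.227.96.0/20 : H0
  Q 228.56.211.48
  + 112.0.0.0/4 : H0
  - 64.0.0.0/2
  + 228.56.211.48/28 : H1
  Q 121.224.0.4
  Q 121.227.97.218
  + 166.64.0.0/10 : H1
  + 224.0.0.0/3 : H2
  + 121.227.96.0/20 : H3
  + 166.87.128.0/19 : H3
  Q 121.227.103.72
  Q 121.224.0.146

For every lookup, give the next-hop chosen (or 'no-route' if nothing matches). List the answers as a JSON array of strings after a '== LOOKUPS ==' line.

Trace:
  add 228.56.0.0/13 -> H2 at depth 13
  add 228.56.0.0/14 -> H3 at depth 14
  ? 228.56.0.0  path d0:-→d1:-→d2:-→d3:-→d4:-→d5:-→d6:-→d7:-→d8:-→d9:-→d10:-→d11:-→d12:-→d13:H2→d14:H3  best=H3
  add 121.224.0.0/11 -> H2 at depth 11
  add 228.56.211.0/24 -> H0 at depth 24
  add 228.56.211.48/28 -> H1 at depth 28
  ? 249.232.208.215  path d0:-→d1:-→d2:-→d3:-  best=no-route
  add 64.0.0.0/2 -> H2 at depth 2
  add 121.227.108.52/32 -> H1 at depth 32
  del 121.227.108.52/32 (clear depth 32)
  ? 228.56.0.56  path d0:-→d1:-→d2:-→d3:-→d4:-→d5:-→d6:-→d7:-→d8:-→d9:-→d10:-→d11:-→d12:-→d13:H2→d14:H3→d15:-→d16:-  best=H3
  ? 121.224.0.7  path d0:-→d1:-→d2:H2→d3:-→d4:-→d5:-→d6:-→d7:-→d8:-→d9:-→d10:-→d11:H2→d12:-→d13:-→d14:-  best=H2
  add 228.56.211.48/28 -> H0 at depth 28
  ? 228.56.12.188  path d0:-→d1:-→d2:-→d3:-→d4:-→d5:-→d6:-→d7:-→d8:-→d9:-→d10:-→d11:-→d12:-→d13:H2→d14:H3→d15:-→d16:-  best=H3
  add 228.56.211.52/32 -> H1 at depth 32
  add 121.0.0.0/8 -> H3 at depth 8
  add 121.227.96.0/20 -> H0 at depth 20
  ? 228.56.211.48  path d0:-→d1:-→d2:-→d3:-→d4:-→d5:-→d6:-→d7:-→d8:-→d9:-→d10:-→d11:-→d12:-→d13:H2→d14:H3→d15:-→d16:-→d17:-→d18:-→d19:-→d20:-→d21:-→d22:-→d23:-→d24:H0→d25:-→d26:-→d27:-→d28:H0→d29:-  best=H0
  add 112.0.0.0/4 -> H0 at depth 4
  del 64.0.0.0/2 (clear depth 2)
  add 228.56.211.48/28 -> H1 at depth 28
  ? 121.224.0.4  path d0:-→d1:-→d2:-→d3:-→d4:H0→d5:-→d6:-→d7:-→d8:H3→d9:-→d10:-→d11:H2→d12:-→d13:-→d14:-  best=H2
  ? 121.227.97.218  path d0:-→d1:-→d2:-→d3:-→d4:H0→d5:-→d6:-→d7:-→d8:H3→d9:-→d10:-→d11:H2→d12:-→d13:-→d14:-→d15:-→d16:-→d17:-→d18:-→d19:-→d20:H0  best=H0
  add 166.64.0.0/10 -> H1 at depth 10
  add 224.0.0.0/3 -> H2 at depth 3
  add 121.227.96.0/20 -> H3 at depth 20
  add 166.87.128.0/19 -> H3 at depth 19
  ? 121.227.103.72  path d0:-→d1:-→d2:-→d3:-→d4:H0→d5:-→d6:-→d7:-→d8:H3→d9:-→d10:-→d11:H2→d12:-→d13:-→d14:-→d15:-→d16:-→d17:-→d18:-→d19:-→d20:H3  best=H3
  ? 121.224.0.146  path d0:-→d1:-→d2:-→d3:-→d4:H0→d5:-→d6:-→d7:-→d8:H3→d9:-→d10:-→d11:H2→d12:-→d13:-→d14:-  best=H2

== LOOKUPS ==
["H3","no-route","H3","H2","H3","H0","H2","H0","H3","H2"]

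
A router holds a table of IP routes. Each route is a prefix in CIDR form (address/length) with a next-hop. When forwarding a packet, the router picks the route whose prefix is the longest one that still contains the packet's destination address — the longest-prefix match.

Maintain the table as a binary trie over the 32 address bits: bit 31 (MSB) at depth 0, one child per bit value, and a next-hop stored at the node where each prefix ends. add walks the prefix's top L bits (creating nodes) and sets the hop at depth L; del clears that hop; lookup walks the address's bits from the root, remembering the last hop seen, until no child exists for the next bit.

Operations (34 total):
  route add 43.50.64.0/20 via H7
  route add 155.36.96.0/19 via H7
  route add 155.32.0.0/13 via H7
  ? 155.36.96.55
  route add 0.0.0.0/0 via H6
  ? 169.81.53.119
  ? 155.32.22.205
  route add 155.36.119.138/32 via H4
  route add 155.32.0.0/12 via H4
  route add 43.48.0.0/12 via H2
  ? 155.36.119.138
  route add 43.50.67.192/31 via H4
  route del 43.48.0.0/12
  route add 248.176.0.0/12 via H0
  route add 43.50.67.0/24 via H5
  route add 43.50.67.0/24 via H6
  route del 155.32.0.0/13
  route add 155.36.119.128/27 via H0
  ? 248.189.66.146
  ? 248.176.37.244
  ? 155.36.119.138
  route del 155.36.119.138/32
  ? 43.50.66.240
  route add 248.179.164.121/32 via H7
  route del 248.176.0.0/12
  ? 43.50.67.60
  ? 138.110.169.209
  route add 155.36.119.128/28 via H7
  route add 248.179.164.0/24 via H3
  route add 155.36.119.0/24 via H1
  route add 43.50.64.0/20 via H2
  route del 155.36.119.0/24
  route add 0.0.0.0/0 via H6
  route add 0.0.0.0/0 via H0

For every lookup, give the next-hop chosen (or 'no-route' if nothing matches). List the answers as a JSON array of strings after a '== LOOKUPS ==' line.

Trace:
  + 43.50.64.0/20 (H7) depth=20
  + 155.36.96.0/19 (H7) depth=19
  + 155.32.0.0/13 (H7) depth=13
  ? 155.36.96.55  path d0:-→d1:-→d2:-→d3:-→d4:-→d5:-→d6:-→d7:-→d8:-→d9:-→d10:-→d11:-→d12:-→d13:H7→d14:-→d15:-→d16:-→d17:-→d18:-→d19:H7  best=H7
  + 0.0.0.0/0 (H6) depth=0
  ? 169.81.53.119  path d0:H6→d1:-→d2:-  best=H6
  ? 155.32.22.205  path d0:H6→d1:-→d2:-→d3:-→d4:-→d5:-→d6:-→d7:-→d8:-→d9:-→d10:-→d11:-→d12:-→d13:H7  best=H7
  + 155.36.119.138/32 (H4) depth=32
  + 155.32.0.0/12 (H4) depth=12
  + 43.48.0.0/12 (H2) depth=12
  ? 155.36.119.138  path d0:H6→d1:-→d2:-→d3:-→d4:-→d5:-→d6:-→d7:-→d8:-→d9:-→d10:-→d11:-→d12:H4→d13:H7→d14:-→d15:-→d16:-→d17:-→d18:-→d19:H7→d20:-→d21:-→d22:-→d23:-→d24:-→d25:-→d26:-→d27:-→d28:-→d29:-→d30:-→d31:-→d32:H4  best=H4
  + 43.50.67.192/31 (H4) depth=31
  del 43.48.0.0/12 (clear depth 12)
  + 248.176.0.0/12 (H0) depth=12
  + 43.50.67.0/24 (H5) depth=24
  + 43.50.67.0/24 (H6) depth=24
  del 155.32.0.0/13 (clear depth 13)
  + 155.36.119.128/27 (H0) depth=27
  ? 248.189.66.146  path d0:H6→d1:-→d2:-→d3:-→d4:-→d5:-→d6:-→d7:-→d8:-→d9:-→d10:-→d11:-→d12:H0  best=H0
  ? 248.176.37.244  path d0:H6→d1:-→d2:-→d3:-→d4:-→d5:-→d6:-→d7:-→d8:-→d9:-→d10:-→d11:-→d12:H0  best=H0
  ? 155.36.119.138  path d0:H6→d1:-→d2:-→d3:-→d4:-→d5:-→d6:-→d7:-→d8:-→d9:-→d10:-→d11:-→d12:H4→d13:-→d14:-→d15:-→d16:-→d17:-→d18:-→d19:H7→d20:-→d21:-→d22:-→d23:-→d24:-→d25:-→d26:-→d27:H0→d28:-→d29:-→d30:-→d31:-→d32:H4  best=H4
  del 155.36.119.138/32 (clear depth 32)
  ? 43.50.66.240  path d0:H6→d1:-→d2:-→d3:-→d4:-→d5:-→d6:-→d7:-→d8:-→d9:-→d10:-→d11:-→d12:-→d13:-→d14:-→d15:-→d16:-→d17:-→d18:-→d19:-→d20:H7→d21:-→d22:-→d23:-  best=H7
  + 248.179.164.121/32 (H7) depth=32
  del 248.176.0.0/12 (clear depth 12)
  ? 43.50.67.60  path d0:H6→d1:-→d2:-→d3:-→d4:-→d5:-→d6:-→d7:-→d8:-→d9:-→d10:-→d11:-→d12:-→d13:-→d14:-→d15:-→d16:-→d17:-→d18:-→d19:-→d20:H7→d21:-→d22:-→d23:-→d24:H6  best=H6
  ? 138.110.169.209  path d0:H6→d1:-→d2:-→d3:-  best=H6
  + 155.36.119.128/28 (H7) depth=28
  + 248.179.164.0/24 (H3) depth=24
  + 155.36.119.0/24 (H1) depth=24
  + 43.50.64.0/20 (H2) depth=20
  del 155.36.119.0/24 (clear depth 24)
  + 0.0.0.0/0 (H6) depth=0
  + 0.0.0.0/0 (H0) depth=0

== LOOKUPS ==
["H7","H6","H7","H4","H0","H0","H4","H7","H6","H6"]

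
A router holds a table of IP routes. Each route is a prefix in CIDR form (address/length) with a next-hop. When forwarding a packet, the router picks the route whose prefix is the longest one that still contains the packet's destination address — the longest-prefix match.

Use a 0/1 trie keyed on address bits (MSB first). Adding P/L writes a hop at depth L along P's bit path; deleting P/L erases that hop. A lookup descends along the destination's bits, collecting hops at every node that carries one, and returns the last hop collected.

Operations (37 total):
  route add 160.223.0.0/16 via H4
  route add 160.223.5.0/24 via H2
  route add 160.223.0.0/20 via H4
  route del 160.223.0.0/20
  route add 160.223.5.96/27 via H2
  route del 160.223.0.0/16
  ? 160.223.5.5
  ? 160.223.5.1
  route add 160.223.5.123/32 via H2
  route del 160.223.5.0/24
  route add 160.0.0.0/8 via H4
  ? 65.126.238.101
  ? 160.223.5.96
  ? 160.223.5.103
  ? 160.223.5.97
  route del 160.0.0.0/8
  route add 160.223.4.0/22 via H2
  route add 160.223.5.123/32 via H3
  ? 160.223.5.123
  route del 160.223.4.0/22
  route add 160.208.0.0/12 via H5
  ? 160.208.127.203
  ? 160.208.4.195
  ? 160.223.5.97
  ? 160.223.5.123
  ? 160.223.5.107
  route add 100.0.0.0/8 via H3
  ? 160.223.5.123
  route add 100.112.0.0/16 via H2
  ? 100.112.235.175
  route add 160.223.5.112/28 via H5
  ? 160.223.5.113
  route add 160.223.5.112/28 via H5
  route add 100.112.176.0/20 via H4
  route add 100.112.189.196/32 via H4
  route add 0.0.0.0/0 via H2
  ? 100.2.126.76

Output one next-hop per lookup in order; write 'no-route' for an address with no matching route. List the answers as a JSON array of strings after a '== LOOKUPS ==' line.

Apply in order:
  + 160.223.0.0/16 (H4) depth=16
  + 160.223.5.0/24 (H2) depth=24
  + 160.223.0.0/20 (H4) depth=20
  del 160.223.0.0/20 (clear depth 20)
  + 160.223.5.96/27 (H2) depth=27
  del 160.223.0.0/16 (clear depth 16)
  Q 160.223.5.5: descend 1010000011011111000001010 ; hops seen [H2] ; pick H2
  Q 160.223.5.1: descend 1010000011011111000001010 ; hops seen [H2] ; pick H2
  + 160.223.5.123/32 (H2) depth=32
  del 160.223.5.0/24 (clear depth 24)
  + 160.0.0.0/8 (H4) depth=8
  Q 65.126.238.101: descend ε ; hops seen [∅] ; pick no-route
  Q 160.223.5.96: descend 101000001101111100000101011 ; hops seen [H4,H2] ; pick H2
  Q 160.223.5.103: descend 101000001101111100000101011 ; hops seen [H4,H2] ; pick H2
  Q 160.223.5.97: descend 101000001101111100000101011 ; hops seen [H4,H2] ; pick H2
  del 160.0.0.0/8 (clear depth 8)
  + 160.223.4.0/22 (H2) depth=22
  + 160.223.5.123/32 (H3) depth=32
  Q 160.223.5.123: descend 10100000110111110000010101111011 ; hops seen [H2,H2,H3] ; pick H3
  del 160.223.4.0/22 (clear depth 22)
  + 160.208.0.0/12 (H5) depth=12
  Q 160.208.127.203: descend 101000001101 ; hops seen [H5] ; pick H5
  Q 160.208.4.195: descend 101000001101 ; hops seen [H5] ; pick H5
  Q 160.223.5.97: descend 101000001101111100000101011 ; hops seen [H5,H2] ; pick H2
  Q 160.223.5.123: descend 10100000110111110000010101111011 ; hops seen [H5,H2,H3] ; pick H3
  Q 160.223.5.107: descend 101000001101111100000101011 ; hops seen [H5,H2] ; pick H2
  + 100.0.0.0/8 (H3) depth=8
  Q 160.223.5.123: descend 10100000110111110000010101111011 ; hops seen [H5,H2,H3] ; pick H3
  + 100.112.0.0/16 (H2) depth=16
  Q 100.112.235.175: descend 0110010001110000 ; hops seen [H3,H2] ; pick H2
  + 160.223.5.112/28 (H5) depth=28
  Q 160.223.5.113: descend 1010000011011111000001010111 ; hops seen [H5,H2,H5] ; pick H5
  + 160.223.5.112/28 (H5) depth=28
  + 100.112.176.0/20 (H4) depth=20
  + 100.112.189.196/32 (H4) depth=32
  + 0.0.0.0/0 (H2) depth=0
  Q 100.2.126.76: descend 011001000 ; hops seen [H2,H3] ; pick H3

== LOOKUPS ==
["H2","H2","no-route","H2","H2","H2","H3","H5","H5","H2","H3","H2","H3","H2","H5","H3"]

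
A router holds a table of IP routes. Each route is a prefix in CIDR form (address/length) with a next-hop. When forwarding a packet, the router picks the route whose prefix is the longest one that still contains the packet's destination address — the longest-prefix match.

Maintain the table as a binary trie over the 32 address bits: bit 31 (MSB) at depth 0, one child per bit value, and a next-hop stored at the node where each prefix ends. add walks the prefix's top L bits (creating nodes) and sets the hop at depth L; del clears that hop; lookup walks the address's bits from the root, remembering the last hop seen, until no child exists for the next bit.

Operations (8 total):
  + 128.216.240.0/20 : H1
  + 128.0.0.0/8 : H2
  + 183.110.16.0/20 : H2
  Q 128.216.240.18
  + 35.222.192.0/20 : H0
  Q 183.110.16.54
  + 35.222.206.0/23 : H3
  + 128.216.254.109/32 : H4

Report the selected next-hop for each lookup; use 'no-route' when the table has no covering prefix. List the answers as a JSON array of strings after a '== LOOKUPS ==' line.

Trace:
  add 128.216.240.0/20 -> H1 at depth 20
  add 128.0.0.0/8 -> H2 at depth 8
  add 183.110.16.0/20 -> H2 at depth 20
  Q 128.216.240.18: descend 10000000110110001111 ; hops seen [H2,H1] ; pick H1
  add 35.222.192.0/20 -> H0 at depth 20
  Q 183.110.16.54: descend 10110111011011100001 ; hops seen [H2] ; pick H2
  add 35.222.206.0/23 -> H3 at depth 23
  add 128.216.254.109/32 -> H4 at depth 32

== LOOKUPS ==
["H1","H2"]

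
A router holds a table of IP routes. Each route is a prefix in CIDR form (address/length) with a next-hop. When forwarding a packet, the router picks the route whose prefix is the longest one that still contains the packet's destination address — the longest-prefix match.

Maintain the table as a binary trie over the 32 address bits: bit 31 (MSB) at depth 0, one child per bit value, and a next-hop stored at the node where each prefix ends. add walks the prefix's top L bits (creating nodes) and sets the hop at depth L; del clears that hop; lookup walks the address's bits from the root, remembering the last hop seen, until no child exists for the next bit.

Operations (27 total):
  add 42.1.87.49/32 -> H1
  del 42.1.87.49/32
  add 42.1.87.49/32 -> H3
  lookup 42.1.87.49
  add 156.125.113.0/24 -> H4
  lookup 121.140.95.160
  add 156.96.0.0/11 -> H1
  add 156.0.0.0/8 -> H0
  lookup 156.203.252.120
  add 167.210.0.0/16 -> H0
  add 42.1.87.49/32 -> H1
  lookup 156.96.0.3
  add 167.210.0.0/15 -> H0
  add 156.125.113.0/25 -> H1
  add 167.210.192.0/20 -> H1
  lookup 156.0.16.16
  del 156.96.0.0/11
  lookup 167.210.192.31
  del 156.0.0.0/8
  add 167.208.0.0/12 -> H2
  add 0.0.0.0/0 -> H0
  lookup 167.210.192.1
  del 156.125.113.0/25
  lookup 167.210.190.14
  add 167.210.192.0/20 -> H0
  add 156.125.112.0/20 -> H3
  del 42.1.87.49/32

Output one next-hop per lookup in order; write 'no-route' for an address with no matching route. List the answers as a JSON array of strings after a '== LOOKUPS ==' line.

Trace:
  + 42.1.87.49/32 (H1) depth=32
  del 42.1.87.49/32 (clear depth 32)
  + 42.1.87.49/32 (H3) depth=32
  Q 42.1.87.49: descend 00101010000000010101011100110001 ; hops seen [H3] ; pick H3
  + 156.125.113.0/24 (H4) depth=24
  Q 121.140.95.160: descend 0 ; hops seen [∅] ; pick no-route
  + 156.96.0.0/11 (H1) depth=11
  + 156.0.0.0/8 (H0) depth=8
  Q 156.203.252.120: descend 10011100 ; hops seen [H0] ; pick H0
  + 167.210.0.0/16 (H0) depth=16
  + 42.1.87.49/32 (H1) depth=32
  Q 156.96.0.3: descend 10011100011 ; hops seen [H0,H1] ; pick H1
  + 167.210.0.0/15 (H0) depth=15
  + 156.125.113.0/25 (H1) depth=25
  + 167.210.192.0/20 (H1) depth=20
  Q 156.0.16.16: descend 100111000 ; hops seen [H0] ; pick H0
  del 156.96.0.0/11 (clear depth 11)
  Q 167.210.192.31: descend 10100111110100101100 ; hops seen [H0,H0,H1] ; pick H1
  del 156.0.0.0/8 (clear depth 8)
  + 167.208.0.0/12 (H2) depth=12
  + 0.0.0.0/0 (H0) depth=0
  Q 167.210.192.1: descend 10100111110100101100 ; hops seen [H0,H2,H0,H0,H1] ; pick H1
  del 156.125.113.0/25 (clear depth 25)
  Q 167.210.190.14: descend 10100111110100101 ; hops seen [H0,H2,H0,H0] ; pick H0
  + 167.210.192.0/20 (H0) depth=20
  + 156.125.112.0/20 (H3) depth=20
  del 42.1.87.49/32 (clear depth 32)

== LOOKUPS ==
["H3","no-route","H0","H1","H0","H1","H1","H0"]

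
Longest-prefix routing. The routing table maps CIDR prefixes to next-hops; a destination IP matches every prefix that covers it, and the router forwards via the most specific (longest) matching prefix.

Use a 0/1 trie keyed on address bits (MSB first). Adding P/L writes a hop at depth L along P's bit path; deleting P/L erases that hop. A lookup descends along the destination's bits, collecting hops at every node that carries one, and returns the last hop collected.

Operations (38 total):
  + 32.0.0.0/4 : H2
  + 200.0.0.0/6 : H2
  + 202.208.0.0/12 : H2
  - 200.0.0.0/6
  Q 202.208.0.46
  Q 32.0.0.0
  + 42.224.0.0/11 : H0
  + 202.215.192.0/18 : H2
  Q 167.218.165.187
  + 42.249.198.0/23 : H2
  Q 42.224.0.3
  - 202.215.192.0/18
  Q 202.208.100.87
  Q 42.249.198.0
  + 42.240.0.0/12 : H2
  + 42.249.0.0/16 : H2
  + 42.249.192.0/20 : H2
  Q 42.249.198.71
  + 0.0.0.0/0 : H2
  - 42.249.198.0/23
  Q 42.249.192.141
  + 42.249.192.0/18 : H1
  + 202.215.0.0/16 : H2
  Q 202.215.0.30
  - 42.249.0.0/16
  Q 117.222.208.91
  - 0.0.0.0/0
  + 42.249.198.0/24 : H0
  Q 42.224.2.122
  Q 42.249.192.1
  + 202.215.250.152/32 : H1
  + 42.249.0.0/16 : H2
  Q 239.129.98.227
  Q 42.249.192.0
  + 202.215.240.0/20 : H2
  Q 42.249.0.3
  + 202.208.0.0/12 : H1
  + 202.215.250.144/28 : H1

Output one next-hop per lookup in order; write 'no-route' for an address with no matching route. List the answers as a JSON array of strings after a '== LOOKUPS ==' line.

Process each operation:
  add 32.0.0.0/4 -> H2 at depth 4
  add 200.0.0.0/6 -> H2 at depth 6
  add 202.208.0.0/12 -> H2 at depth 12
  del 200.0.0.0/6 (clear depth 6)
  Q 202.208.0.46: descend 110010101101 ; hops seen [H2] ; pick H2
  Q 32.0.0.0: descend 0010 ; hops seen [H2] ; pick H2
  add 42.224.0.0/11 -> H0 at depth 11
  add 202.215.192.0/18 -> H2 at depth 18
  Q 167.218.165.187: descend 1 ; hops seen [∅] ; pick no-route
  add 42.249.198.0/23 -> H2 at depth 23
  Q 42.224.0.3: descend 00101010111 ; hops seen [H2,H0] ; pick H0
  del 202.215.192.0/18 (clear depth 18)
  Q 202.208.100.87: descend 1100101011010 ; hops seen [H2] ; pick H2
  Q 42.249.198.0: descend 00101010111110011100011 ; hops seen [H2,H0,H2] ; pick H2
  add 42.240.0.0/12 -> H2 at depth 12
  add 42.249.0.0/16 -> H2 at depth 16
  add 42.249.192.0/20 -> H2 at depth 20
  Q 42.249.198.71: descend 00101010111110011100011 ; hops seen [H2,H0,H2,H2,H2,H2] ; pick H2
  add 0.0.0.0/0 -> H2 at depth 0
  del 42.249.198.0/23 (clear depth 23)
  Q 42.249.192.141: descend 001010101111100111000 ; hops seen [H2,H2,H0,H2,H2,H2] ; pick H2
  add 42.249.192.0/18 -> H1 at depth 18
  add 202.215.0.0/16 -> H2 at depth 16
  Q 202.215.0.30: descend 1100101011010111 ; hops seen [H2,H2,H2] ; pick H2
  del 42.249.0.0/16 (clear depth 16)
  Q 117.222.208.91: descend 0 ; hops seen [H2] ; pick H2
  del 0.0.0.0/0 (clear depth 0)
  add 42.249.198.0/24 -> H0 at depth 24
  Q 42.224.2.122: descend 00101010111 ; hops seen [H2,H0] ; pick H0
  Q 42.249.192.1: descend 001010101111100111000 ; hops seen [H2,H0,H2,H1,H2] ; pick H2
  add 202.215.250.152/32 -> H1 at depth 32
  add 42.249.0.0/16 -> H2 at depth 16
  Q 239.129.98.227: descend 11 ; hops seen [∅] ; pick no-route
  Q 42.249.192.0: descend 001010101111100111000 ; hops seen [H2,H0,H2,H2,H1,H2] ; pick H2
  add 202.215.240.0/20 -> H2 at depth 20
  Q 42.249.0.3: descend 0010101011111001 ; hops seen [H2,H0,H2,H2] ; pick H2
  add 202.208.0.0/12 -> H1 at depth 12
  add 202.215.250.144/28 -> H1 at depth 28

== LOOKUPS ==
["H2","H2","no-route","H0","H2","H2","H2","H2","H2","H2","H0","H2","no-route","H2","H2"]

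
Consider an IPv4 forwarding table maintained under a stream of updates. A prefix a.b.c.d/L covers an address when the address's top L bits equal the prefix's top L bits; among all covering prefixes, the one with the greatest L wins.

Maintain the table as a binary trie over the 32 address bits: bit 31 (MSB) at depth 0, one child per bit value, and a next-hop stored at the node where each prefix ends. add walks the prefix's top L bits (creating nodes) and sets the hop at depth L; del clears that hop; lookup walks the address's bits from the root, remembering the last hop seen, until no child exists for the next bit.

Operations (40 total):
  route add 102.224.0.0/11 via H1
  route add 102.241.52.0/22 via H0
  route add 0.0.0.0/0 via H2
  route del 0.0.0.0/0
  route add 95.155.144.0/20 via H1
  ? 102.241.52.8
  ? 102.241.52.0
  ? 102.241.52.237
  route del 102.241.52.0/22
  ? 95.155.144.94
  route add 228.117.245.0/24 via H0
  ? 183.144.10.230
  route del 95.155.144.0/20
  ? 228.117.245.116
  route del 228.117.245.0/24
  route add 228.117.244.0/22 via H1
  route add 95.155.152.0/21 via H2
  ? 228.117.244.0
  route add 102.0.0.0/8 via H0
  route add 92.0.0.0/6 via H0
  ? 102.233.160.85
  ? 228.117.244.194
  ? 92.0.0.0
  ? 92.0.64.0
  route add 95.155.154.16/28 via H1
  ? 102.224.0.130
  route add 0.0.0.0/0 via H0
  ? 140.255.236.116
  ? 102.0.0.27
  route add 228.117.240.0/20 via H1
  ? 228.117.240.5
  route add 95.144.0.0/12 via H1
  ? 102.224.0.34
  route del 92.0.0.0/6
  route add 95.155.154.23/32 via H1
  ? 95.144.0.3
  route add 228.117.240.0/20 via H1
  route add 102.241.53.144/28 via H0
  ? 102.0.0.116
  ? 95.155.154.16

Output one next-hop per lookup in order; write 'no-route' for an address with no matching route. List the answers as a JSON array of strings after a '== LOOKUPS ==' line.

Trace:
  add 102.224.0.0/11 -> H1 at depth 11
  add 102.241.52.0/22 -> H0 at depth 22
  add 0.0.0.0/0 -> H2 at depth 0
  - 0.0.0.0/0 clear@0
  add 95.155.144.0/20 -> H1 at depth 20
  Q 102.241.52.8: descend 0110011011110001001101 ; hops seen [H1,H0] ; pick H0
  Q 102.241.52.0: descend 0110011011110001001101 ; hops seen [H1,H0] ; pick H0
  Q 102.241.52.237: descend 0110011011110001001101 ; hops seen [H1,H0] ; pick H0
  - 102.241.52.0/22 clear@22
  Q 95.155.144.94: descend 01011111100110111001 ; hops seen [H1] ; pick H1
  add 228.117.245.0/24 -> H0 at depth 24
  Q 183.144.10.230: descend 1 ; hops seen [∅] ; pick no-route
  - 95.155.144.0/20 clear@20
  Q 228.117.245.116: descend 111001000111010111110101 ; hops seen [H0] ; pick H0
  - 228.117.245.0/24 clear@24
  add 228.117.244.0/22 -> H1 at depth 22
  add 95.155.152.0/21 -> H2 at depth 21
  Q 228.117.244.0: descend 11100100011101011111010 ; hops seen [H1] ; pick H1
  add 102.0.0.0/8 -> H0 at depth 8
  add 92.0.0.0/6 -> H0 at depth 6
  Q 102.233.160.85: descend 01100110111 ; hops seen [H0,H1] ; pick H1
  Q 228.117.244.194: descend 11100100011101011111010 ; hops seen [H1] ; pick H1
  Q 92.0.0.0: descend 010111 ; hops seen [H0] ; pick H0
  Q 92.0.64.0: descend 010111 ; hops seen [H0] ; pick H0
  add 95.155.154.16/28 -> H1 at depth 28
  Q 102.224.0.130: descend 01100110111 ; hops seen [H0,H1] ; pick H1
  add 0.0.0.0/0 -> H0 at depth 0
  Q 140.255.236.116: descend 1 ; hops seen [H0] ; pick H0
  Q 102.0.0.27: descend 01100110 ; hops seen [H0,H0] ; pick H0
  add 228.117.240.0/20 -> H1 at depth 20
  Q 228.117.240.5: descend 111001000111010111110 ; hops seen [H0,H1] ; pick H1
  add 95.144.0.0/12 -> H1 at depth 12
  Q 102.224.0.34: descend 01100110111 ; hops seen [H0,H0,H1] ; pick H1
  - 92.0.0.0/6 clear@6
  add 95.155.154.23/32 -> H1 at depth 32
  Q 95.144.0.3: descend 010111111001 ; hops seen [H0,H1] ; pick H1
  add 228.117.240.0/20 -> H1 at depth 20
  add 102.241.53.144/28 -> H0 at depth 28
  Q 102.0.0.116: descend 01100110 ; hops seen [H0,H0] ; pick H0
  Q 95.155.154.16: descend 01011111100110111001101000010 ; hops seen [H0,H1,H2,H1] ; pick H1

== LOOKUPS ==
["H0","H0","H0","H1","no-route","H0","H1","H1","H1","H0","H0","H1","H0","H0","H1","H1","H1","H0","H1"]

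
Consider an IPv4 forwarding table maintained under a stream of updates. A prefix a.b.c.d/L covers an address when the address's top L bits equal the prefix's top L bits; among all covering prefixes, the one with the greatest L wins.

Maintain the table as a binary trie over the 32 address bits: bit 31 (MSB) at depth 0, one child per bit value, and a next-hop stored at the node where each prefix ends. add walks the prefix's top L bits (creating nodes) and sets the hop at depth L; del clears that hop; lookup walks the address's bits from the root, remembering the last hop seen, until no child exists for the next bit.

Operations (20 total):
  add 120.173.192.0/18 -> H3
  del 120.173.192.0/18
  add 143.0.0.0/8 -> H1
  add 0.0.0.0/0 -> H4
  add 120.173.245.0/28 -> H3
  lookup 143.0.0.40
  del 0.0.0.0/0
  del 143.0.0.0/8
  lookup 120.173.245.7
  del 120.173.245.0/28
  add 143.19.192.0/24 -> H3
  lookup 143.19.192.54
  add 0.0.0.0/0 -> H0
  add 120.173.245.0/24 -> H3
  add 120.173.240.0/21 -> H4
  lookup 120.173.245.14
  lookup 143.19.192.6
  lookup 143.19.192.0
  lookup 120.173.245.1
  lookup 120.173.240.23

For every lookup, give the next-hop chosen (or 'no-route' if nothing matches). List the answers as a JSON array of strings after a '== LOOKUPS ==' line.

Apply in order:
  + 120.173.192.0/18 (H3) depth=18
  del 120.173.192.0/18 (clear depth 18)
  + 143.0.0.0/8 (H1) depth=8
  + 0.0.0.0/0 (H4) depth=0
  + 120.173.245.0/28 (H3) depth=28
  lookup 143.0.0.40: bits 10001111 walk d0:H4→d1:-→d2:-→d3:-→d4:-→d5:-→d6:-→d7:-→d8:H1 -> H1
  del 0.0.0.0/0 (clear depth 0)
  del 143.0.0.0/8 (clear depth 8)
  lookup 120.173.245.7: bits 0111100010101101111101010000 walk d0:-→d1:-→d2:-→d3:-→d4:-→d5:-→d6:-→d7:-→d8:-→d9:-→d10:-→d11:-→d12:-→d13:-→d14:-→d15:-→d16:-→d17:-→d18:-→d19:-→d20:-→d21:-→d22:-→d23:-→d24:-→d25:-→d26:-→d27:-→d28:H3 -> H3
  del 120.173.245.0/28 (clear depth 28)
  + 143.19.192.0/24 (H3) depth=24
  lookup 143.19.192.54: bits 100011110001001111000000 walk d0:-→d1:-→d2:-→d3:-→d4:-→d5:-→d6:-→d7:-→d8:-→d9:-→d10:-→d11:-→d12:-→d13:-→d14:-→d15:-→d16:-→d17:-→d18:-→d19:-→d20:-→d21:-→d22:-→d23:-→d24:H3 -> H3
  + 0.0.0.0/0 (H0) depth=0
  + 120.173.245.0/24 (H3) depth=24
  + 120.173.240.0/21 (H4) depth=21
  lookup 120.173.245.14: bits 0111100010101101111101010000 walk d0:H0→d1:-→d2:-→d3:-→d4:-→d5:-→d6:-→d7:-→d8:-→d9:-→d10:-→d11:-→d12:-→d13:-→d14:-→d15:-→d16:-→d17:-→d18:-→d19:-→d20:-→d21:H4→d22:-→d23:-→d24:H3→d25:-→d26:-→d27:-→d28:- -> H3
  lookup 143.19.192.6: bits 100011110001001111000000 walk d0:H0→d1:-→d2:-→d3:-→d4:-→d5:-→d6:-→d7:-→d8:-→d9:-→d10:-→d11:-→d12:-→d13:-→d14:-→d15:-→d16:-→d17:-→d18:-→d19:-→d20:-→d21:-→d22:-→d23:-→d24:H3 -> H3
  lookup 143.19.192.0: bits 100011110001001111000000 walk d0:H0→d1:-→d2:-→d3:-→d4:-→d5:-→d6:-→d7:-→d8:-→d9:-→d10:-→d11:-→d12:-→d13:-→d14:-→d15:-→d16:-→d17:-→d18:-→d19:-→d20:-→d21:-→d22:-→d23:-→d24:H3 -> H3
  lookup 120.173.245.1: bits 0111100010101101111101010000 walk d0:H0→d1:-→d2:-→d3:-→d4:-→d5:-→d6:-→d7:-→d8:-→d9:-→d10:-→d11:-→d12:-→d13:-→d14:-→d15:-→d16:-→d17:-→d18:-→d19:-→d20:-→d21:H4→d22:-→d23:-→d24:H3→d25:-→d26:-→d27:-→d28:- -> H3
  lookup 120.173.240.23: bits 011110001010110111110 walk d0:H0→d1:-→d2:-→d3:-→d4:-→d5:-→d6:-→d7:-→d8:-→d9:-→d10:-→d11:-→d12:-→d13:-→d14:-→d15:-→d16:-→d17:-→d18:-→d19:-→d20:-→d21:H4 -> H4

== LOOKUPS ==
["H1","H3","H3","H3","H3","H3","H3","H4"]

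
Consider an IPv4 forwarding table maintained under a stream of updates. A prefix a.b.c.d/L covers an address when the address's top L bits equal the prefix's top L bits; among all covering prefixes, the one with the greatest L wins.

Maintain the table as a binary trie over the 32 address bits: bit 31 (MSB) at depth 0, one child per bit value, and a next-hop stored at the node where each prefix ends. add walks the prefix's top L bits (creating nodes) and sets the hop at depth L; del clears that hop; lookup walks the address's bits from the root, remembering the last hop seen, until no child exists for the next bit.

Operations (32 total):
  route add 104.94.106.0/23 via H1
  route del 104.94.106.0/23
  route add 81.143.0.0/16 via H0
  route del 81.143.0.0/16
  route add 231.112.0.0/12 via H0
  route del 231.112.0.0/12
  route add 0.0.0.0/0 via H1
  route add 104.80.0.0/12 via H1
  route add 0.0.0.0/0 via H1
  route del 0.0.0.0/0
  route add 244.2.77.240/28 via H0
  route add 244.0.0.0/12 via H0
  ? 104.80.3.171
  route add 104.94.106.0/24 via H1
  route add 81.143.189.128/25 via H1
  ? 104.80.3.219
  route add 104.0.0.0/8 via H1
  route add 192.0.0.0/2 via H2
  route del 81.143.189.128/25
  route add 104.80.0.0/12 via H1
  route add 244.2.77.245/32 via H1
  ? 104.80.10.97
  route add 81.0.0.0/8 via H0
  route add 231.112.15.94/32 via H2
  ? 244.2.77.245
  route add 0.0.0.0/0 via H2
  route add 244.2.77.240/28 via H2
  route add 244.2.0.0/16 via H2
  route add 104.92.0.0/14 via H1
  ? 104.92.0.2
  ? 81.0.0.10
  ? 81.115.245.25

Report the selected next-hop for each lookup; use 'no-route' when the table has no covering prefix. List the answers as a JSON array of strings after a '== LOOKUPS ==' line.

Apply in order:
  + 104.94.106.0/23 (H1) depth=23
  - 104.94.106.0/23 clear@23
  + 81.143.0.0/16 (H0) depth=16
  - 81.143.0.0/16 clear@16
  + 231.112.0.0/12 (H0) depth=12
  - 231.112.0.0/12 clear@12
  + 0.0.0.0/0 (H1) depth=0
  + 104.80.0.0/12 (H1) depth=12
  + 0.0.0.0/0 (H1) depth=0
  - 0.0.0.0/0 clear@0
  + 244.2.77.240/28 (H0) depth=28
  + 244.0.0.0/12 (H0) depth=12
  ? 104.80.3.171  path d0:-→d1:-→d2:-→d3:-→d4:-→d5:-→d6:-→d7:-→d8:-→d9:-→d10:-→d11:-→d12:H1  best=H1
  + 104.94.106.0/24 (H1) depth=24
  + 81.143.189.128/25 (H1) depth=25
  ? 104.80.3.219  path d0:-→d1:-→d2:-→d3:-→d4:-→d5:-→d6:-→d7:-→d8:-→d9:-→d10:-→d11:-→d12:H1  best=H1
  + 104.0.0.0/8 (H1) depth=8
  + 192.0.0.0/2 (H2) depth=2
  - 81.143.189.128/25 clear@25
  + 104.80.0.0/12 (H1) depth=12
  + 244.2.77.245/32 (H1) depth=32
  ? 104.80.10.97  path d0:-→d1:-→d2:-→d3:-→d4:-→d5:-→d6:-→d7:-→d8:H1→d9:-→d10:-→d11:-→d12:H1  best=H1
  + 81.0.0.0/8 (H0) depth=8
  + 231.112.15.94/32 (H2) depth=32
  ? 244.2.77.245  path d0:-→d1:-→d2:H2→d3:-→d4:-→d5:-→d6:-→d7:-→d8:-→d9:-→d10:-→d11:-→d12:H0→d13:-→d14:-→d15:-→d16:-→d17:-→d18:-→d19:-→d20:-→d21:-→d22:-→d23:-→d24:-→d25:-→d26:-→d27:-→d28:H0→d29:-→d30:-→d31:-→d32:H1  best=H1
  + 0.0.0.0/0 (H2) depth=0
  + 244.2.77.240/28 (H2) depth=28
  + 244.2.0.0/16 (H2) depth=16
  + 104.92.0.0/14 (H1) depth=14
  ? 104.92.0.2  path d0:H2→d1:-→d2:-→d3:-→d4:-→d5:-→d6:-→d7:-→d8:H1→d9:-→d10:-→d11:-→d12:H1→d13:-→d14:H1  best=H1
  ? 81.0.0.10  path d0:H2→d1:-→d2:-→d3:-→d4:-→d5:-→d6:-→d7:-→d8:H0  best=H0
  ? 81.115.245.25  path d0:H2→d1:-→d2:-→d3:-→d4:-→d5:-→d6:-→d7:-→d8:H0  best=H0

== LOOKUPS ==
["H1","H1","H1","H1","H1","H0","H0"]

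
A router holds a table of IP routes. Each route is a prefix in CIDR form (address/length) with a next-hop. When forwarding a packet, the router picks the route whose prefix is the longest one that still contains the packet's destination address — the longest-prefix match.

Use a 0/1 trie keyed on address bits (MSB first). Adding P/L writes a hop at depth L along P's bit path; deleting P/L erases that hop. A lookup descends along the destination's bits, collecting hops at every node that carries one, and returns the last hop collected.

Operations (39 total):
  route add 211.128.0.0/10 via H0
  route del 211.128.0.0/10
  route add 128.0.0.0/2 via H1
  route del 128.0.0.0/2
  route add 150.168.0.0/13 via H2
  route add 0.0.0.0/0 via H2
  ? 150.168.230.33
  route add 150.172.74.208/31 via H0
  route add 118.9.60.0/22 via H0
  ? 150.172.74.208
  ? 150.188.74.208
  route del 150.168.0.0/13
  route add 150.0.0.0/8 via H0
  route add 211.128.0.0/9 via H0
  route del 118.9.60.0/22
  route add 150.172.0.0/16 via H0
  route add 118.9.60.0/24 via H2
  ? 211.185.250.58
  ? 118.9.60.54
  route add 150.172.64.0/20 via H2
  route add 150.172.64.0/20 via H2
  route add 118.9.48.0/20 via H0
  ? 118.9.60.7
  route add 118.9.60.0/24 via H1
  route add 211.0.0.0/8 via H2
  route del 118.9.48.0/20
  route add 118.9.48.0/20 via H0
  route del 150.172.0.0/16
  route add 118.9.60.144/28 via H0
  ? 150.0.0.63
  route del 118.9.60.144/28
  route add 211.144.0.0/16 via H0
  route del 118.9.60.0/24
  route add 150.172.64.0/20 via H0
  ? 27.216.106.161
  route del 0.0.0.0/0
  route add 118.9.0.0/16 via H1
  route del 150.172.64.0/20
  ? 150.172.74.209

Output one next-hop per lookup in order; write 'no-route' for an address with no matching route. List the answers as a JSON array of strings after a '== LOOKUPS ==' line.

Apply in order:
  + 211.128.0.0/10 (H0) depth=10
  - 211.128.0.0/10 clear@10
  + 128.0.0.0/2 (H1) depth=2
  - 128.0.0.0/2 clear@2
  + 150.168.0.0/13 (H2) depth=13
  + 0.0.0.0/0 (H2) depth=0
  Q 150.168.230.33: descend 1001011010101 ; hops seen [H2,H2] ; pick H2
  + 150.172.74.208/31 (H0) depth=31
  + 118.9.60.0/22 (H0) depth=22
  Q 150.172.74.208: descend 1001011010101100010010101101000 ; hops seen [H2,H2,H0] ; pick H0
  Q 150.188.74.208: descend 10010110101 ; hops seen [H2] ; pick H2
  - 150.168.0.0/13 clear@13
  + 150.0.0.0/8 (H0) depth=8
  + 211.128.0.0/9 (H0) depth=9
  - 118.9.60.0/22 clear@22
  + 150.172.0.0/16 (H0) depth=16
  + 118.9.60.0/24 (H2) depth=24
  Q 211.185.250.58: descend 1101001110 ; hops seen [H2,H0] ; pick H0
  Q 118.9.60.54: descend 011101100000100100111100 ; hops seen [H2,H2] ; pick H2
  + 150.172.64.0/20 (H2) depth=20
  + 150.172.64.0/20 (H2) depth=20
  + 118.9.48.0/20 (H0) depth=20
  Q 118.9.60.7: descend 011101100000100100111100 ; hops seen [H2,H0,H2] ; pick H2
  + 118.9.60.0/24 (H1) depth=24
  + 211.0.0.0/8 (H2) depth=8
  - 118.9.48.0/20 clear@20
  + 118.9.48.0/20 (H0) depth=20
  - 150.172.0.0/16 clear@16
  + 118.9.60.144/28 (H0) depth=28
  Q 150.0.0.63: descend 10010110 ; hops seen [H2,H0] ; pick H0
  - 118.9.60.144/28 clear@28
  + 211.144.0.0/16 (H0) depth=16
  - 118.9.60.0/24 clear@24
  + 150.172.64.0/20 (H0) depth=20
  Q 27.216.106.161: descend 0 ; hops seen [H2] ; pick H2
  - 0.0.0.0/0 clear@0
  + 118.9.0.0/16 (H1) depth=16
  - 150.172.64.0/20 clear@20
  Q 150.172.74.209: descend 1001011010101100010010101101000 ; hops seen [H0,H0] ; pick H0

== LOOKUPS ==
["H2","H0","H2","H0","H2","H2","H0","H2","H0"]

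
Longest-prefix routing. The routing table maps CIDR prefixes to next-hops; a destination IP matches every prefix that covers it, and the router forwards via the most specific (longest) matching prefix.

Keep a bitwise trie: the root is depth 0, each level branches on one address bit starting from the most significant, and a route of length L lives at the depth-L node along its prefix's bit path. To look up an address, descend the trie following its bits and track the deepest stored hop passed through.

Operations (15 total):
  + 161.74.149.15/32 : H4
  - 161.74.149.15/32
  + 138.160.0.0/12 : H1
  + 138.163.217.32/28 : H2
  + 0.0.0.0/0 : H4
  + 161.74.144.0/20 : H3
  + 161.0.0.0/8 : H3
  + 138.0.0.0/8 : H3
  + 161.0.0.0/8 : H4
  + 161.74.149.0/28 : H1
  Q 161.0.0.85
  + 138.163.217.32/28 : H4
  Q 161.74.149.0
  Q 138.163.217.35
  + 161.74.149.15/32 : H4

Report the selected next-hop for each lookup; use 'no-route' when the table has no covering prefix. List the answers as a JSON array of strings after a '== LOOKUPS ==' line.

Apply in order:
  + 161.74.149.15/32 (H4) depth=32
  - 161.74.149.15/32 clear@32
  + 138.160.0.0/12 (H1) depth=12
  + 138.163.217.32/28 (H2) depth=28
  + 0.0.0.0/0 (H4) depth=0
  + 161.74.144.0/20 (H3) depth=20
  + 161.0.0.0/8 (H3) depth=8
  + 138.0.0.0/8 (H3) depth=8
  + 161.0.0.0/8 (H4) depth=8
  + 161.74.149.0/28 (H1) depth=28
  ? 161.0.0.85  path d0:H4→d1:-→d2:-→d3:-→d4:-→d5:-→d6:-→d7:-→d8:H4→d9:-  best=H4
  + 138.163.217.32/28 (H4) depth=28
  ? 161.74.149.0  path d0:H4→d1:-→d2:-→d3:-→d4:-→d5:-→d6:-→d7:-→d8:H4→d9:-→d10:-→d11:-→d12:-→d13:-→d14:-→d15:-→d16:-→d17:-→d18:-→d19:-→d20:H3→d21:-→d22:-→d23:-→d24:-→d25:-→d26:-→d27:-→d28:H1  best=H1
  ? 138.163.217.35  path d0:H4→d1:-→d2:-→d3:-→d4:-→d5:-→d6:-→d7:-→d8:H3→d9:-→d10:-→d11:-→d12:H1→d13:-→d14:-→d15:-→d16:-→d17:-→d18:-→d19:-→d20:-→d21:-→d22:-→d23:-→d24:-→d25:-→d26:-→d27:-→d28:H4  best=H4
  + 161.74.149.15/32 (H4) depth=32

== LOOKUPS ==
["H4","H1","H4"]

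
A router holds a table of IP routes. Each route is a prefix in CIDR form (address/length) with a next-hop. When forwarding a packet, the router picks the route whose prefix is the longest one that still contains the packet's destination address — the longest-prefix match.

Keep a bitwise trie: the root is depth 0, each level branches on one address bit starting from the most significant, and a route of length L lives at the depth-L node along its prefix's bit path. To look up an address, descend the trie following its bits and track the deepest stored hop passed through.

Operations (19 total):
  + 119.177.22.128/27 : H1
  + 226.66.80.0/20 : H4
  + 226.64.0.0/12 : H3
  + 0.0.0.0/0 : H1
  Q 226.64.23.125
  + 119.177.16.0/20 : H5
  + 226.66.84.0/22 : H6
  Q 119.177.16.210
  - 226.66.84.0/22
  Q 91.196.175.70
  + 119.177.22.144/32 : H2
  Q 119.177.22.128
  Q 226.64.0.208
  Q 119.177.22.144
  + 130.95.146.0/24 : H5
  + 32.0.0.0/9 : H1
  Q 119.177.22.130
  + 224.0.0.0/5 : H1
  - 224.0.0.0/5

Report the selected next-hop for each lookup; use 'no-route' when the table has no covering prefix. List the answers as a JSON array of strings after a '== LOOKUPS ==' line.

Process each operation:
  + 119.177.22.128/27 (H1) depth=27
  + 226.66.80.0/20 (H4) depth=20
  + 226.64.0.0/12 (H3) depth=12
  + 0.0.0.0/0 (H1) depth=0
  ? 226.64.23.125  path d0:H1→d1:-→d2:-→d3:-→d4:-→d5:-→d6:-→d7:-→d8:-→d9:-→d10:-→d11:-→d12:H3→d13:-→d14:-  best=H3
  + 119.177.16.0/20 (H5) depth=20
  + 226.66.84.0/22 (H6) depth=22
  ? 119.177.16.210  path d0:H1→d1:-→d2:-→d3:-→d4:-→d5:-→d6:-→d7:-→d8:-→d9:-→d10:-→d11:-→d12:-→d13:-→d14:-→d15:-→d16:-→d17:-→d18:-→d19:-→d20:H5→d21:-  best=H5
  - 226.66.84.0/22 clear@22
  ? 91.196.175.70  path d0:H1→d1:-→d2:-  best=H1
  + 119.177.22.144/32 (H2) depth=32
  ? 119.177.22.128  path d0:H1→d1:-→d2:-→d3:-→d4:-→d5:-→d6:-→d7:-→d8:-→d9:-→d10:-→d11:-→d12:-→d13:-→d14:-→d15:-→d16:-→d17:-→d18:-→d19:-→d20:H5→d21:-→d22:-→d23:-→d24:-→d25:-→d26:-→d27:H1  best=H1
  ? 226.64.0.208  path d0:H1→d1:-→d2:-→d3:-→d4:-→d5:-→d6:-→d7:-→d8:-→d9:-→d10:-→d11:-→d12:H3→d13:-→d14:-  best=H3
  ? 119.177.22.144  path d0:H1→d1:-→d2:-→d3:-→d4:-→d5:-→d6:-→d7:-→d8:-→d9:-→d10:-→d11:-→d12:-→d13:-→d14:-→d15:-→d16:-→d17:-→d18:-→d19:-→d20:H5→d21:-→d22:-→d23:-→d24:-→d25:-→d26:-→d27:H1→d28:-→d29:-→d30:-→d31:-→d32:H2  best=H2
  + 130.95.146.0/24 (H5) depth=24
  + 32.0.0.0/9 (H1) depth=9
  ? 119.177.22.130  path d0:H1→d1:-→d2:-→d3:-→d4:-→d5:-→d6:-→d7:-→d8:-→d9:-→d10:-→d11:-→d12:-→d13:-→d14:-→d15:-→d16:-→d17:-→d18:-→d19:-→d20:H5→d21:-→d22:-→d23:-→d24:-→d25:-→d26:-→d27:H1  best=H1
  + 224.0.0.0/5 (H1) depth=5
  - 224.0.0.0/5 clear@5

== LOOKUPS ==
["H3","H5","H1","H1","H3","H2","H1"]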